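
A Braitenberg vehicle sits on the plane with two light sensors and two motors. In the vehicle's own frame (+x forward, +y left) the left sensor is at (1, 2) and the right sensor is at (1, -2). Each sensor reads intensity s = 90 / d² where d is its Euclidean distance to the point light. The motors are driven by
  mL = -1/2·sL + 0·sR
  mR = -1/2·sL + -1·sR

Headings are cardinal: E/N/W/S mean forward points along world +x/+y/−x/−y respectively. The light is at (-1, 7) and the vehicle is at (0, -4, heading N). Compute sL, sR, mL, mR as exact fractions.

left sensor world pos  = (-2, -3); dL² = 101
right sensor world pos = (2, -3); dR² = 109
sL = 90/101 = 90/101
sR = 90/109 = 90/109
mL = -1/2·sL + 0·sR = -45/101
mR = -1/2·sL + -1·sR = -13995/11009

90/101 90/109 -45/101 -13995/11009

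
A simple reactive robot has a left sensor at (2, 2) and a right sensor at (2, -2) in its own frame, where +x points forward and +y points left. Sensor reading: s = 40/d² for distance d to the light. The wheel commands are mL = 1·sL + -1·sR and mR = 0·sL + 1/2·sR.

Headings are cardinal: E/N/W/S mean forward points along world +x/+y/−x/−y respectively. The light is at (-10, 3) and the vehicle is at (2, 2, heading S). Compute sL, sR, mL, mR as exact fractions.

8/41 40/109 -768/4469 20/109

left sensor world pos  = (4, 0); dL² = 205
right sensor world pos = (0, 0); dR² = 109
sL = 40/205 = 8/41
sR = 40/109 = 40/109
mL = 1·sL + -1·sR = -768/4469
mR = 0·sL + 1/2·sR = 20/109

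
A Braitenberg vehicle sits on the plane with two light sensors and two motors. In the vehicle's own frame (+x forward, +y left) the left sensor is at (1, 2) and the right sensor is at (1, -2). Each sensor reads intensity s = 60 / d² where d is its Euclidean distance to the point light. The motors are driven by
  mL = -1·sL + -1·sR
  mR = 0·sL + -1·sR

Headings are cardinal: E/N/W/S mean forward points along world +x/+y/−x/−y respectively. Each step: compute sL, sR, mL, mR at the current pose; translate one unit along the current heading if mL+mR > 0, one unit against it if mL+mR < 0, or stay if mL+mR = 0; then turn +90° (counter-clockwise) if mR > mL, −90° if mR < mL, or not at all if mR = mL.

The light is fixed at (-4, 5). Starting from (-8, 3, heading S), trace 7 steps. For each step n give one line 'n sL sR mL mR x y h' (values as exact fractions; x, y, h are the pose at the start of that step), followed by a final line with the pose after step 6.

0 60/13 4/3 -232/39 -4/3 -8 3 S
1 6 10/3 -28/3 -10/3 -8 4 E
2 60/49 20/3 -1160/147 -20/3 -9 4 N
3 15/13 5/3 -110/39 -5/3 -9 3 W
4 60/13 4/3 -232/39 -4/3 -8 3 S
5 6 10/3 -28/3 -10/3 -8 4 E
6 60/49 20/3 -1160/147 -20/3 -9 4 N
final -9 3 W

n=0: pose=(-8,3,S); sL=60/13, sR=4/3; mL=-232/39, mR=-4/3; mL+mR=-284/39 → advance -1; mR−mL=60/13 → turn +1·90°
n=1: pose=(-8,4,E); sL=6, sR=10/3; mL=-28/3, mR=-10/3; mL+mR=-38/3 → advance -1; mR−mL=6 → turn +1·90°
n=2: pose=(-9,4,N); sL=60/49, sR=20/3; mL=-1160/147, mR=-20/3; mL+mR=-2140/147 → advance -1; mR−mL=60/49 → turn +1·90°
n=3: pose=(-9,3,W); sL=15/13, sR=5/3; mL=-110/39, mR=-5/3; mL+mR=-175/39 → advance -1; mR−mL=15/13 → turn +1·90°
n=4: pose=(-8,3,S); sL=60/13, sR=4/3; mL=-232/39, mR=-4/3; mL+mR=-284/39 → advance -1; mR−mL=60/13 → turn +1·90°
n=5: pose=(-8,4,E); sL=6, sR=10/3; mL=-28/3, mR=-10/3; mL+mR=-38/3 → advance -1; mR−mL=6 → turn +1·90°
n=6: pose=(-9,4,N); sL=60/49, sR=20/3; mL=-1160/147, mR=-20/3; mL+mR=-2140/147 → advance -1; mR−mL=60/49 → turn +1·90°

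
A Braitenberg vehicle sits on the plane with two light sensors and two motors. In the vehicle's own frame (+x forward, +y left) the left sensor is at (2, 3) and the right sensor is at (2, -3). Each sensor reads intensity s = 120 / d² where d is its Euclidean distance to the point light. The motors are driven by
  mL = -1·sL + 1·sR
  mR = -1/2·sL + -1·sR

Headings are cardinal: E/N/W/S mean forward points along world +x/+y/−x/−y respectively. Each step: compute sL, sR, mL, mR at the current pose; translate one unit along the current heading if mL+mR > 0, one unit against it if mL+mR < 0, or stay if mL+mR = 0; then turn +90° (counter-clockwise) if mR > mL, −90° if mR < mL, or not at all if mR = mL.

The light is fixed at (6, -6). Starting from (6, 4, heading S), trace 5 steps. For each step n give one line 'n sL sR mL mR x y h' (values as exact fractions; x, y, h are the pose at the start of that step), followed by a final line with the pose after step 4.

0 120/73 120/73 0 -180/73 6 4 S
1 30/17 3/5 -99/85 -126/85 6 5 W
2 120/173 24/37 -288/6401 -6372/6401 7 5 N
3 60/89 60/29 3600/2581 -6210/2581 7 4 E
4 120/73 120/73 0 -180/73 6 4 S
final 6 5 W

n=0: pose=(6,4,S); sL=120/73, sR=120/73; mL=0, mR=-180/73; mL+mR=-180/73 → advance -1; mR−mL=-180/73 → turn -1·90°
n=1: pose=(6,5,W); sL=30/17, sR=3/5; mL=-99/85, mR=-126/85; mL+mR=-45/17 → advance -1; mR−mL=-27/85 → turn -1·90°
n=2: pose=(7,5,N); sL=120/173, sR=24/37; mL=-288/6401, mR=-6372/6401; mL+mR=-180/173 → advance -1; mR−mL=-6084/6401 → turn -1·90°
n=3: pose=(7,4,E); sL=60/89, sR=60/29; mL=3600/2581, mR=-6210/2581; mL+mR=-90/89 → advance -1; mR−mL=-9810/2581 → turn -1·90°
n=4: pose=(6,4,S); sL=120/73, sR=120/73; mL=0, mR=-180/73; mL+mR=-180/73 → advance -1; mR−mL=-180/73 → turn -1·90°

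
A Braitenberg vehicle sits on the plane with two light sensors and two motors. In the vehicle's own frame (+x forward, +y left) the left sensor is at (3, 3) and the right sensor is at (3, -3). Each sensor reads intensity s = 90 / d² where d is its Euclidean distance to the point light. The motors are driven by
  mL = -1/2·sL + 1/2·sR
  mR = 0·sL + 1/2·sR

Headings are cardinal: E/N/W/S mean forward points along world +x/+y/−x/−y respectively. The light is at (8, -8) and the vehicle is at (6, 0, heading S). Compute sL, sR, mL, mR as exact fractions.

45/13 9/5 -54/65 9/10

left sensor world pos  = (9, -3); dL² = 26
right sensor world pos = (3, -3); dR² = 50
sL = 90/26 = 45/13
sR = 90/50 = 9/5
mL = -1/2·sL + 1/2·sR = -54/65
mR = 0·sL + 1/2·sR = 9/10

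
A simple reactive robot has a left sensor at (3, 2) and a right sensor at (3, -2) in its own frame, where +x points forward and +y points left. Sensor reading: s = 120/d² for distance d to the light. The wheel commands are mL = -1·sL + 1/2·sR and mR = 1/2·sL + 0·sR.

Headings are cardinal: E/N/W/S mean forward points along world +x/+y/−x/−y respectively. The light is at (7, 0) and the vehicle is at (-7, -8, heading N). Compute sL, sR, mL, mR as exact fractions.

left sensor world pos  = (-9, -5); dL² = 281
right sensor world pos = (-5, -5); dR² = 169
sL = 120/281 = 120/281
sR = 120/169 = 120/169
mL = -1·sL + 1/2·sR = -3420/47489
mR = 1/2·sL + 0·sR = 60/281

120/281 120/169 -3420/47489 60/281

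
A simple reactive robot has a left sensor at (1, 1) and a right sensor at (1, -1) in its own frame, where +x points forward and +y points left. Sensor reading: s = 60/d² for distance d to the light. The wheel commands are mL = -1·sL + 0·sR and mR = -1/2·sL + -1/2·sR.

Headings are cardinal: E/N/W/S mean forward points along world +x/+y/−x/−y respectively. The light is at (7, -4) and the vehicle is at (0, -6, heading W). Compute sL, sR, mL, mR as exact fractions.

60/73 12/13 -60/73 -828/949

left sensor world pos  = (-1, -7); dL² = 73
right sensor world pos = (-1, -5); dR² = 65
sL = 60/73 = 60/73
sR = 60/65 = 12/13
mL = -1·sL + 0·sR = -60/73
mR = -1/2·sL + -1/2·sR = -828/949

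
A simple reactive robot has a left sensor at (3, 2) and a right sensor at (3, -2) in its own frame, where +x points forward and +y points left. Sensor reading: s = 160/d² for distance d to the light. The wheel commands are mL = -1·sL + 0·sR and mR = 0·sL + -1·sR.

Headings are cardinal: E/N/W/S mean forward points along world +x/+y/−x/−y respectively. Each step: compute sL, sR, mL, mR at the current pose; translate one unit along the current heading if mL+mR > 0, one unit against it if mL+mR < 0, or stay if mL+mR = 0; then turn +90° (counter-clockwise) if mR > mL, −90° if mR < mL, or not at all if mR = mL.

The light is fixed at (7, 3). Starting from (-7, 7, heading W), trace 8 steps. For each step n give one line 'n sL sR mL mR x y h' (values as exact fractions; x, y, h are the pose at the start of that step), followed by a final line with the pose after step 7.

0 160/293 32/65 -160/293 -32/65 -7 7 W
1 80/61 80/113 -80/61 -80/113 -6 7 S
2 160/149 160/109 -160/149 -160/109 -6 8 E
3 40/37 8/13 -40/37 -8/13 -7 8 S
4 32/37 160/137 -32/37 -160/137 -7 9 E
5 80/89 80/149 -80/89 -80/149 -8 9 S
6 32/45 160/169 -32/45 -160/169 -8 10 E
7 40/53 8/17 -40/53 -8/17 -9 10 S
final -9 11 E

n=0: pose=(-7,7,W); sL=160/293, sR=32/65; mL=-160/293, mR=-32/65; mL+mR=-19776/19045 → advance -1; mR−mL=1024/19045 → turn +1·90°
n=1: pose=(-6,7,S); sL=80/61, sR=80/113; mL=-80/61, mR=-80/113; mL+mR=-13920/6893 → advance -1; mR−mL=4160/6893 → turn +1·90°
n=2: pose=(-6,8,E); sL=160/149, sR=160/109; mL=-160/149, mR=-160/109; mL+mR=-41280/16241 → advance -1; mR−mL=-6400/16241 → turn -1·90°
n=3: pose=(-7,8,S); sL=40/37, sR=8/13; mL=-40/37, mR=-8/13; mL+mR=-816/481 → advance -1; mR−mL=224/481 → turn +1·90°
n=4: pose=(-7,9,E); sL=32/37, sR=160/137; mL=-32/37, mR=-160/137; mL+mR=-10304/5069 → advance -1; mR−mL=-1536/5069 → turn -1·90°
n=5: pose=(-8,9,S); sL=80/89, sR=80/149; mL=-80/89, mR=-80/149; mL+mR=-19040/13261 → advance -1; mR−mL=4800/13261 → turn +1·90°
n=6: pose=(-8,10,E); sL=32/45, sR=160/169; mL=-32/45, mR=-160/169; mL+mR=-12608/7605 → advance -1; mR−mL=-1792/7605 → turn -1·90°
n=7: pose=(-9,10,S); sL=40/53, sR=8/17; mL=-40/53, mR=-8/17; mL+mR=-1104/901 → advance -1; mR−mL=256/901 → turn +1·90°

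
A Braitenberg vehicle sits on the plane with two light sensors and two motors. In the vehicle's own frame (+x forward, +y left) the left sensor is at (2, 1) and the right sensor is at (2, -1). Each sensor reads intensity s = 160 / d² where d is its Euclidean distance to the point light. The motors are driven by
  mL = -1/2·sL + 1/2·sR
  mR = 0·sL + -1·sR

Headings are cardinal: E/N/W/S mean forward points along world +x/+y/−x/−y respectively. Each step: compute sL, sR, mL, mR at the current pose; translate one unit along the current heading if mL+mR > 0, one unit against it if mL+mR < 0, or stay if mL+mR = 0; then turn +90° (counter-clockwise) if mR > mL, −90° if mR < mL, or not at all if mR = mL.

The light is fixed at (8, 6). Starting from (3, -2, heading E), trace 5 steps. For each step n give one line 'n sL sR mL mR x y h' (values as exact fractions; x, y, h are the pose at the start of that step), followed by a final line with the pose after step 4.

0 80/29 16/9 -128/261 -16/9 3 -2 E
1 32/25 160/149 -384/3725 -160/149 2 -2 S
2 5/4 8/5 7/40 -8/5 2 -1 W
3 160/61 160/41 1600/2501 -160/41 3 -1 N
4 80/29 16/9 -128/261 -16/9 3 -2 E
final 2 -2 S

n=0: pose=(3,-2,E); sL=80/29, sR=16/9; mL=-128/261, mR=-16/9; mL+mR=-592/261 → advance -1; mR−mL=-112/87 → turn -1·90°
n=1: pose=(2,-2,S); sL=32/25, sR=160/149; mL=-384/3725, mR=-160/149; mL+mR=-4384/3725 → advance -1; mR−mL=-3616/3725 → turn -1·90°
n=2: pose=(2,-1,W); sL=5/4, sR=8/5; mL=7/40, mR=-8/5; mL+mR=-57/40 → advance -1; mR−mL=-71/40 → turn -1·90°
n=3: pose=(3,-1,N); sL=160/61, sR=160/41; mL=1600/2501, mR=-160/41; mL+mR=-8160/2501 → advance -1; mR−mL=-11360/2501 → turn -1·90°
n=4: pose=(3,-2,E); sL=80/29, sR=16/9; mL=-128/261, mR=-16/9; mL+mR=-592/261 → advance -1; mR−mL=-112/87 → turn -1·90°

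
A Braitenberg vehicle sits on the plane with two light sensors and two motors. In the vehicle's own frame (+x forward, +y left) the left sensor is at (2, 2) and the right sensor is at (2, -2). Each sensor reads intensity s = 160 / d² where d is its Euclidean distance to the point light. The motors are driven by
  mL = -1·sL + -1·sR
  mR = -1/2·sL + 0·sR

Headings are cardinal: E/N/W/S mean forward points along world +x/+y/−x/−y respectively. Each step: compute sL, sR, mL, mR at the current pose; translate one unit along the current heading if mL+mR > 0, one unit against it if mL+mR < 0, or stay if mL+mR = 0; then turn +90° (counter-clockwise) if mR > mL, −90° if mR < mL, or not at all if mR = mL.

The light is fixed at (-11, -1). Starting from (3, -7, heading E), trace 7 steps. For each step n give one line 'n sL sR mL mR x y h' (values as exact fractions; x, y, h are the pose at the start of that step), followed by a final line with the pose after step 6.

0 10/17 1/2 -37/34 -5/17 3 -7 E
1 160/137 160/241 -60480/33017 -80/137 2 -7 N
2 80/101 80/73 -13920/7373 -40/101 2 -8 W
3 160/337 32/45 -17984/15165 -80/337 3 -8 S
4 10/17 1/2 -37/34 -5/17 3 -7 E
5 160/137 160/241 -60480/33017 -80/137 2 -7 N
6 80/101 80/73 -13920/7373 -40/101 2 -8 W
final 3 -8 S

n=0: pose=(3,-7,E); sL=10/17, sR=1/2; mL=-37/34, mR=-5/17; mL+mR=-47/34 → advance -1; mR−mL=27/34 → turn +1·90°
n=1: pose=(2,-7,N); sL=160/137, sR=160/241; mL=-60480/33017, mR=-80/137; mL+mR=-79760/33017 → advance -1; mR−mL=41200/33017 → turn +1·90°
n=2: pose=(2,-8,W); sL=80/101, sR=80/73; mL=-13920/7373, mR=-40/101; mL+mR=-16840/7373 → advance -1; mR−mL=11000/7373 → turn +1·90°
n=3: pose=(3,-8,S); sL=160/337, sR=32/45; mL=-17984/15165, mR=-80/337; mL+mR=-21584/15165 → advance -1; mR−mL=14384/15165 → turn +1·90°
n=4: pose=(3,-7,E); sL=10/17, sR=1/2; mL=-37/34, mR=-5/17; mL+mR=-47/34 → advance -1; mR−mL=27/34 → turn +1·90°
n=5: pose=(2,-7,N); sL=160/137, sR=160/241; mL=-60480/33017, mR=-80/137; mL+mR=-79760/33017 → advance -1; mR−mL=41200/33017 → turn +1·90°
n=6: pose=(2,-8,W); sL=80/101, sR=80/73; mL=-13920/7373, mR=-40/101; mL+mR=-16840/7373 → advance -1; mR−mL=11000/7373 → turn +1·90°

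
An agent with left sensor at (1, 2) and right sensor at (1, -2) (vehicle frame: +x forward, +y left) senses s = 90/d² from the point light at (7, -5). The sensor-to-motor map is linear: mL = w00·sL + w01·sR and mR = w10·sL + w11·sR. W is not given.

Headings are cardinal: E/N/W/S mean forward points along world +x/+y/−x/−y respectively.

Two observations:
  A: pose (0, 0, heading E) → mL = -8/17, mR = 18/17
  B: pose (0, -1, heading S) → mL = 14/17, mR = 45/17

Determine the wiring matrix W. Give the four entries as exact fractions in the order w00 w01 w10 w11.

obs A: pose=(0,0,E) → sL=18/17, sR=2, mL=-8/17, mR=18/17
obs B: pose=(0,-1,S) → sL=45/17, sR=1, mL=14/17, mR=45/17
sensor matrix S = [[18/17, 2], [45/17, 1]]; det S = -72/17
solve [mL_A; mL_B] = S·[w00; w01] and [mR_A; mR_B] = S·[w10; w11]:
  w00 = 1/2, w01 = -1/2, w10 = 1, w11 = 0

1/2 -1/2 1 0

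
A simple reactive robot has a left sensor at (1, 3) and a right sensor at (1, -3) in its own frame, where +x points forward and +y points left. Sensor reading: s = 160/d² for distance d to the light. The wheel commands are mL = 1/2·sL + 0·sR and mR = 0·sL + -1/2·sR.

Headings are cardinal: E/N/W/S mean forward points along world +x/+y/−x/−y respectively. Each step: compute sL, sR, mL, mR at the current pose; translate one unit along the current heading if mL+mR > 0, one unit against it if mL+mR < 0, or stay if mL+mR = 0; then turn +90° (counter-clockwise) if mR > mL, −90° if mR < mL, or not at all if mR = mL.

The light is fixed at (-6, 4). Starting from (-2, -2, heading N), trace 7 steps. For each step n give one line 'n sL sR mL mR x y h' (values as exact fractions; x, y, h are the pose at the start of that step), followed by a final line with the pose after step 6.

0 80/13 80/37 40/13 -40/37 -2 -2 N
1 160/29 160/89 80/29 -80/89 -2 -1 E
2 8/5 4 4/5 -2 -1 -1 S
3 32/13 160/17 16/13 -80/17 -1 0 W
4 80/9 16/9 40/9 -8/9 0 0 N
5 160/49 32/17 80/49 -16/17 0 1 E
6 40/29 5 20/29 -5/2 1 1 S
final 1 2 W

n=0: pose=(-2,-2,N); sL=80/13, sR=80/37; mL=40/13, mR=-40/37; mL+mR=960/481 → advance +1; mR−mL=-2000/481 → turn -1·90°
n=1: pose=(-2,-1,E); sL=160/29, sR=160/89; mL=80/29, mR=-80/89; mL+mR=4800/2581 → advance +1; mR−mL=-9440/2581 → turn -1·90°
n=2: pose=(-1,-1,S); sL=8/5, sR=4; mL=4/5, mR=-2; mL+mR=-6/5 → advance -1; mR−mL=-14/5 → turn -1·90°
n=3: pose=(-1,0,W); sL=32/13, sR=160/17; mL=16/13, mR=-80/17; mL+mR=-768/221 → advance -1; mR−mL=-1312/221 → turn -1·90°
n=4: pose=(0,0,N); sL=80/9, sR=16/9; mL=40/9, mR=-8/9; mL+mR=32/9 → advance +1; mR−mL=-16/3 → turn -1·90°
n=5: pose=(0,1,E); sL=160/49, sR=32/17; mL=80/49, mR=-16/17; mL+mR=576/833 → advance +1; mR−mL=-2144/833 → turn -1·90°
n=6: pose=(1,1,S); sL=40/29, sR=5; mL=20/29, mR=-5/2; mL+mR=-105/58 → advance -1; mR−mL=-185/58 → turn -1·90°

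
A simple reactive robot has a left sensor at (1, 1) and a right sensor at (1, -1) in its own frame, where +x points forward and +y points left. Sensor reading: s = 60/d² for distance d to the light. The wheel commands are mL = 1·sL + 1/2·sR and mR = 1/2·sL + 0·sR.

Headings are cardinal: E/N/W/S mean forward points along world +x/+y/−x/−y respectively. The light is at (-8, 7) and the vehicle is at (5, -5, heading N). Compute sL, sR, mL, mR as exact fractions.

left sensor world pos  = (4, -4); dL² = 265
right sensor world pos = (6, -4); dR² = 317
sL = 60/265 = 12/53
sR = 60/317 = 60/317
mL = 1·sL + 1/2·sR = 5394/16801
mR = 1/2·sL + 0·sR = 6/53

12/53 60/317 5394/16801 6/53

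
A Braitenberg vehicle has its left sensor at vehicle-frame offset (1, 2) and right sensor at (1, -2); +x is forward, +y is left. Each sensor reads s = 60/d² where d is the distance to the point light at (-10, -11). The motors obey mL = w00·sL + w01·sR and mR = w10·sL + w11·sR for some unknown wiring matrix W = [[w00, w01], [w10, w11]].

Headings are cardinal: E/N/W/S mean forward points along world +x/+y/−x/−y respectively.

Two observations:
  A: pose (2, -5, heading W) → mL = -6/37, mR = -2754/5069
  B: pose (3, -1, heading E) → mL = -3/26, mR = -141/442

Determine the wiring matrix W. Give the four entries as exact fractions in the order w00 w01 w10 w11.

obs A: pose=(2,-5,W) → sL=60/137, sR=12/37, mL=-6/37, mR=-2754/5069
obs B: pose=(3,-1,E) → sL=3/17, sR=3/13, mL=-3/26, mR=-141/442
sensor matrix S = [[60/137, 12/37], [3/17, 3/13]]; det S = 49104/1120249
solve [mL_A; mL_B] = S·[w00; w01] and [mR_A; mR_B] = S·[w10; w11]:
  w00 = 0, w01 = -1/2, w10 = -1/2, w11 = -1

0 -1/2 -1/2 -1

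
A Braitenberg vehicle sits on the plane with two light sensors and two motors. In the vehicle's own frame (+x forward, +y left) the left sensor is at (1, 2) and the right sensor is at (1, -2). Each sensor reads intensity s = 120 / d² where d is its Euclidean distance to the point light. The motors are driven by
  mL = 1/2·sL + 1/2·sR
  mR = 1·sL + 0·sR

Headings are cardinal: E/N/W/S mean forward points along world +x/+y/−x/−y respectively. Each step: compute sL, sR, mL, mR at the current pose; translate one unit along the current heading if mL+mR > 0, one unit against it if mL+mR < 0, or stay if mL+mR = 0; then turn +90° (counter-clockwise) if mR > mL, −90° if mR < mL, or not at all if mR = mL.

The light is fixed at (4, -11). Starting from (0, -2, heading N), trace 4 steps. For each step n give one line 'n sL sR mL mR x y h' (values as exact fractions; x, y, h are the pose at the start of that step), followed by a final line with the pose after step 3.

n=0: pose=(0,-2,N); sL=15/17, sR=15/13; mL=225/221, mR=15/17; mL+mR=420/221 → advance +1; mR−mL=-30/221 → turn -1·90°
n=1: pose=(0,-1,E); sL=40/51, sR=120/73; mL=4520/3723, mR=40/51; mL+mR=2480/1241 → advance +1; mR−mL=-1600/3723 → turn -1·90°
n=2: pose=(1,-1,S); sL=60/41, sR=60/53; mL=2820/2173, mR=60/41; mL+mR=6000/2173 → advance +1; mR−mL=360/2173 → turn +1·90°
n=3: pose=(1,-2,E); sL=24/25, sR=120/53; mL=2136/1325, mR=24/25; mL+mR=3408/1325 → advance +1; mR−mL=-864/1325 → turn -1·90°

0 15/17 15/13 225/221 15/17 0 -2 N
1 40/51 120/73 4520/3723 40/51 0 -1 E
2 60/41 60/53 2820/2173 60/41 1 -1 S
3 24/25 120/53 2136/1325 24/25 1 -2 E
final 2 -2 S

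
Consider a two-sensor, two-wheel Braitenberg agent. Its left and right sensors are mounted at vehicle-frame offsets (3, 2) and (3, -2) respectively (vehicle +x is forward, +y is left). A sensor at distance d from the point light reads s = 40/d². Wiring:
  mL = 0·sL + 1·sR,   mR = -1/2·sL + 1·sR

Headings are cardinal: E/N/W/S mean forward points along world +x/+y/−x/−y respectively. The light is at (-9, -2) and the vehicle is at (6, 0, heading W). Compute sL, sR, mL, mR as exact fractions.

left sensor world pos  = (3, -2); dL² = 144
right sensor world pos = (3, 2); dR² = 160
sL = 40/144 = 5/18
sR = 40/160 = 1/4
mL = 0·sL + 1·sR = 1/4
mR = -1/2·sL + 1·sR = 1/9

5/18 1/4 1/4 1/9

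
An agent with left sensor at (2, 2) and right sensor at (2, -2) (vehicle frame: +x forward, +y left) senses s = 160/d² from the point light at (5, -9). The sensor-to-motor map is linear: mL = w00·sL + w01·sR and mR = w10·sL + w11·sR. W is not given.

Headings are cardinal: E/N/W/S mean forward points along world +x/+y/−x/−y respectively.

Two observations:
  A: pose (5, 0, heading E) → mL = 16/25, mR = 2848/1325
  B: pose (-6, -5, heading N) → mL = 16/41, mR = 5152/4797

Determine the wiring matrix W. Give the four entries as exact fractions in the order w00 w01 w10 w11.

1/2 0 1/2 1/2

obs A: pose=(5,0,E) → sL=32/25, sR=160/53, mL=16/25, mR=2848/1325
obs B: pose=(-6,-5,N) → sL=32/41, sR=160/117, mL=16/41, mR=5152/4797
sensor matrix S = [[32/25, 160/53], [32/41, 160/117]]; det S = -770048/1271205
solve [mL_A; mL_B] = S·[w00; w01] and [mR_A; mR_B] = S·[w10; w11]:
  w00 = 1/2, w01 = 0, w10 = 1/2, w11 = 1/2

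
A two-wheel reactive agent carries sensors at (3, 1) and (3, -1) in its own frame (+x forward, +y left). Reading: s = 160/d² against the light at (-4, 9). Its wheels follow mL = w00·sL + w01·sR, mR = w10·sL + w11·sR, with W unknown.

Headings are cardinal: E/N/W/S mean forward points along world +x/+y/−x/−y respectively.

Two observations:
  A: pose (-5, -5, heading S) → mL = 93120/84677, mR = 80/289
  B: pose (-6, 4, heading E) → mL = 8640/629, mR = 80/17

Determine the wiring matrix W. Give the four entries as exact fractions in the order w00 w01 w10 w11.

obs A: pose=(-5,-5,S) → sL=160/289, sR=160/293, mL=93120/84677, mR=80/289
obs B: pose=(-6,4,E) → sL=160/17, sR=160/37, mL=8640/629, mR=80/17
sensor matrix S = [[160/289, 160/293], [160/17, 160/37]]; det S = -8601600/3133049
solve [mL_A; mL_B] = S·[w00; w01] and [mR_A; mR_B] = S·[w10; w11]:
  w00 = 1, w01 = 1, w10 = 1/2, w11 = 0

1 1 1/2 0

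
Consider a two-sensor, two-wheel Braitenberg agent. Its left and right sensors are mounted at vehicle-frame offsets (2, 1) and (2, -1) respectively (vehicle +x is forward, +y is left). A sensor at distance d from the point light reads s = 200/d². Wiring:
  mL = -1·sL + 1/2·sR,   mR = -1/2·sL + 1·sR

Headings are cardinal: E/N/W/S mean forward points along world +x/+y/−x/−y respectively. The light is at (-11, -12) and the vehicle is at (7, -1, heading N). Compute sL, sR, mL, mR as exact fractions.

100/229 20/53 -3010/12137 1930/12137

left sensor world pos  = (6, 1); dL² = 458
right sensor world pos = (8, 1); dR² = 530
sL = 200/458 = 100/229
sR = 200/530 = 20/53
mL = -1·sL + 1/2·sR = -3010/12137
mR = -1/2·sL + 1·sR = 1930/12137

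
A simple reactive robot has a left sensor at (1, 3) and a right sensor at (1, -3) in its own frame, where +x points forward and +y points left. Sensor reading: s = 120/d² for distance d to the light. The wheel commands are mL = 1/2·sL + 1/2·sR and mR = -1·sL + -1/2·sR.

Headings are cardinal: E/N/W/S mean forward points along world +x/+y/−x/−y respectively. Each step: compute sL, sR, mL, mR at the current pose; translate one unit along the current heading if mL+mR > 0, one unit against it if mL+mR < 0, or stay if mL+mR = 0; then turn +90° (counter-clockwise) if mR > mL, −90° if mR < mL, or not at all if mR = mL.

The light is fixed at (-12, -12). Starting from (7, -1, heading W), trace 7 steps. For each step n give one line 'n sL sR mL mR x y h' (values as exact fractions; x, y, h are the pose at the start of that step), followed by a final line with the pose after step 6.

0 30/97 3/13 681/2522 -1071/2522 7 -1 W
1 120/433 120/673 66360/291409 -106740/291409 8 -1 N
2 12/61 12/49 660/2989 -954/2989 8 -2 E
3 24/113 120/337 10824/38081 -14868/38081 7 -2 S
4 30/97 3/13 681/2522 -1071/2522 7 -1 W
5 120/433 120/673 66360/291409 -106740/291409 8 -1 N
6 12/61 12/49 660/2989 -954/2989 8 -2 E
final 7 -2 S

n=0: pose=(7,-1,W); sL=30/97, sR=3/13; mL=681/2522, mR=-1071/2522; mL+mR=-15/97 → advance -1; mR−mL=-876/1261 → turn -1·90°
n=1: pose=(8,-1,N); sL=120/433, sR=120/673; mL=66360/291409, mR=-106740/291409; mL+mR=-60/433 → advance -1; mR−mL=-173100/291409 → turn -1·90°
n=2: pose=(8,-2,E); sL=12/61, sR=12/49; mL=660/2989, mR=-954/2989; mL+mR=-6/61 → advance -1; mR−mL=-1614/2989 → turn -1·90°
n=3: pose=(7,-2,S); sL=24/113, sR=120/337; mL=10824/38081, mR=-14868/38081; mL+mR=-12/113 → advance -1; mR−mL=-25692/38081 → turn -1·90°
n=4: pose=(7,-1,W); sL=30/97, sR=3/13; mL=681/2522, mR=-1071/2522; mL+mR=-15/97 → advance -1; mR−mL=-876/1261 → turn -1·90°
n=5: pose=(8,-1,N); sL=120/433, sR=120/673; mL=66360/291409, mR=-106740/291409; mL+mR=-60/433 → advance -1; mR−mL=-173100/291409 → turn -1·90°
n=6: pose=(8,-2,E); sL=12/61, sR=12/49; mL=660/2989, mR=-954/2989; mL+mR=-6/61 → advance -1; mR−mL=-1614/2989 → turn -1·90°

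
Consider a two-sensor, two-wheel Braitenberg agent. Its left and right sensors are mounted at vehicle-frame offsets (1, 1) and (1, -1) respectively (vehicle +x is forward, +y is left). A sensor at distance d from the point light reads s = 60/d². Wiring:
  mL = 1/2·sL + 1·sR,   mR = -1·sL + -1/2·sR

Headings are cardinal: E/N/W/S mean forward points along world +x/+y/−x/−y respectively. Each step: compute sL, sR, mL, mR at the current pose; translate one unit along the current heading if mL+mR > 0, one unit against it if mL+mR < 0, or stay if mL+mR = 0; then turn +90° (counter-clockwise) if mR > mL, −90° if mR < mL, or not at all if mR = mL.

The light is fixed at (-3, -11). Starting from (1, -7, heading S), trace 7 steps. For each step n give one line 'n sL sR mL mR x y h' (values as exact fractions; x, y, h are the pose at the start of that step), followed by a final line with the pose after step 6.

n=0: pose=(1,-7,S); sL=30/17, sR=10/3; mL=215/51, mR=-175/51; mL+mR=40/51 → advance +1; mR−mL=-130/17 → turn -1·90°
n=1: pose=(1,-8,W); sL=60/13, sR=12/5; mL=306/65, mR=-378/65; mL+mR=-72/65 → advance -1; mR−mL=-684/65 → turn -1·90°
n=2: pose=(2,-8,N); sL=15/8, sR=15/13; mL=435/208, mR=-255/104; mL+mR=-75/208 → advance -1; mR−mL=-945/208 → turn -1·90°
n=3: pose=(2,-9,E); sL=4/3, sR=60/37; mL=254/111, mR=-238/111; mL+mR=16/111 → advance +1; mR−mL=-164/37 → turn -1·90°
n=4: pose=(3,-9,S); sL=6/5, sR=30/13; mL=189/65, mR=-153/65; mL+mR=36/65 → advance +1; mR−mL=-342/65 → turn -1·90°
n=5: pose=(3,-10,W); sL=12/5, sR=60/29; mL=474/145, mR=-498/145; mL+mR=-24/145 → advance -1; mR−mL=-972/145 → turn -1·90°
n=6: pose=(4,-10,N); sL=3/2, sR=15/17; mL=111/68, mR=-33/17; mL+mR=-21/68 → advance -1; mR−mL=-243/68 → turn -1·90°

0 30/17 10/3 215/51 -175/51 1 -7 S
1 60/13 12/5 306/65 -378/65 1 -8 W
2 15/8 15/13 435/208 -255/104 2 -8 N
3 4/3 60/37 254/111 -238/111 2 -9 E
4 6/5 30/13 189/65 -153/65 3 -9 S
5 12/5 60/29 474/145 -498/145 3 -10 W
6 3/2 15/17 111/68 -33/17 4 -10 N
final 4 -11 E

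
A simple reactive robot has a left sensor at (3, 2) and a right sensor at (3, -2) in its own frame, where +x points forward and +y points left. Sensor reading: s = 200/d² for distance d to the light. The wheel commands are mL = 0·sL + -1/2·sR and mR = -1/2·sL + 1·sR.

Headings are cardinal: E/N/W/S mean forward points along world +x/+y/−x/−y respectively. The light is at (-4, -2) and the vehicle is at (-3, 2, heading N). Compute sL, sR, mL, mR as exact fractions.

left sensor world pos  = (-5, 5); dL² = 50
right sensor world pos = (-1, 5); dR² = 58
sL = 200/50 = 4
sR = 200/58 = 100/29
mL = 0·sL + -1/2·sR = -50/29
mR = -1/2·sL + 1·sR = 42/29

4 100/29 -50/29 42/29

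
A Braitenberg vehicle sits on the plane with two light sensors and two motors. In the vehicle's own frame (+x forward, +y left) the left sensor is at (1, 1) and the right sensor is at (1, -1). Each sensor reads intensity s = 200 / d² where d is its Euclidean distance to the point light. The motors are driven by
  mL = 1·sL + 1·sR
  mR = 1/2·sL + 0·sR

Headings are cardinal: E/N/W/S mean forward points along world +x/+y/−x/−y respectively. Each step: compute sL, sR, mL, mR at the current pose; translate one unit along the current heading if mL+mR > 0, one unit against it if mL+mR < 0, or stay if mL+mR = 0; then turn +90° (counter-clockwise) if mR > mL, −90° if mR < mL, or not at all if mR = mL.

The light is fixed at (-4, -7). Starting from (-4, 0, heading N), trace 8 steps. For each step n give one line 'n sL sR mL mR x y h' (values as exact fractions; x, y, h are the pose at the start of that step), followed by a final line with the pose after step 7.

0 40/13 40/13 80/13 20/13 -4 0 N
1 100/41 4 264/41 50/41 -4 1 E
2 200/53 200/49 20400/2597 100/53 -3 1 S
3 50/9 25/8 625/72 25/9 -3 0 W
4 40/13 40/13 80/13 20/13 -4 0 N
5 100/41 4 264/41 50/41 -4 1 E
6 200/53 200/49 20400/2597 100/53 -3 1 S
7 50/9 25/8 625/72 25/9 -3 0 W
final -4 0 N

n=0: pose=(-4,0,N); sL=40/13, sR=40/13; mL=80/13, mR=20/13; mL+mR=100/13 → advance +1; mR−mL=-60/13 → turn -1·90°
n=1: pose=(-4,1,E); sL=100/41, sR=4; mL=264/41, mR=50/41; mL+mR=314/41 → advance +1; mR−mL=-214/41 → turn -1·90°
n=2: pose=(-3,1,S); sL=200/53, sR=200/49; mL=20400/2597, mR=100/53; mL+mR=25300/2597 → advance +1; mR−mL=-15500/2597 → turn -1·90°
n=3: pose=(-3,0,W); sL=50/9, sR=25/8; mL=625/72, mR=25/9; mL+mR=275/24 → advance +1; mR−mL=-425/72 → turn -1·90°
n=4: pose=(-4,0,N); sL=40/13, sR=40/13; mL=80/13, mR=20/13; mL+mR=100/13 → advance +1; mR−mL=-60/13 → turn -1·90°
n=5: pose=(-4,1,E); sL=100/41, sR=4; mL=264/41, mR=50/41; mL+mR=314/41 → advance +1; mR−mL=-214/41 → turn -1·90°
n=6: pose=(-3,1,S); sL=200/53, sR=200/49; mL=20400/2597, mR=100/53; mL+mR=25300/2597 → advance +1; mR−mL=-15500/2597 → turn -1·90°
n=7: pose=(-3,0,W); sL=50/9, sR=25/8; mL=625/72, mR=25/9; mL+mR=275/24 → advance +1; mR−mL=-425/72 → turn -1·90°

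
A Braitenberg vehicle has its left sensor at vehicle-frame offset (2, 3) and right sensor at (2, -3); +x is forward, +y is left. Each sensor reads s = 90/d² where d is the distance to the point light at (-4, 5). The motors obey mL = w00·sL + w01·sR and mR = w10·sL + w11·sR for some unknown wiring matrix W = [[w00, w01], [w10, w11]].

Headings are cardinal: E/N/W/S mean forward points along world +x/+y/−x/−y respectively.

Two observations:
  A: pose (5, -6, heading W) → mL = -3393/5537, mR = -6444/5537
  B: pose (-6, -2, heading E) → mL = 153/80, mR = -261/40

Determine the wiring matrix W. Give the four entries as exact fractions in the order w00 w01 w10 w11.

obs A: pose=(5,-6,W) → sL=18/49, sR=90/113, mL=-3393/5537, mR=-6444/5537
obs B: pose=(-6,-2,E) → sL=45/8, sR=9/10, mL=153/80, mR=-261/40
sensor matrix S = [[18/49, 90/113], [45/8, 9/10]]; det S = -459513/110740
solve [mL_A; mL_B] = S·[w00; w01] and [mR_A; mR_B] = S·[w10; w11]:
  w00 = 1/2, w01 = -1, w10 = -1, w11 = -1

1/2 -1 -1 -1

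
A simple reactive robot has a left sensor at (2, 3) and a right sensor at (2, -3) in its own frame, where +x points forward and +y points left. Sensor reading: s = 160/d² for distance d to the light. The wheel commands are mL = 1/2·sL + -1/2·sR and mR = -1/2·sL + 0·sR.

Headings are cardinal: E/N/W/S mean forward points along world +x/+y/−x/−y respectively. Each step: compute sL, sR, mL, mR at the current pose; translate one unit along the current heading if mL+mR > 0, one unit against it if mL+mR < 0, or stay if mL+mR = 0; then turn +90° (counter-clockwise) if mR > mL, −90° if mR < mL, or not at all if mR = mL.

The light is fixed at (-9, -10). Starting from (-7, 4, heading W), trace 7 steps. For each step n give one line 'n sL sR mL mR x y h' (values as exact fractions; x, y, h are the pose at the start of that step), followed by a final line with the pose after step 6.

0 160/121 160/289 13440/34969 -80/121 -7 4 W
1 5/8 40/73 45/1168 -5/16 -6 4 N
2 160/281 32/25 -2496/7025 -80/281 -6 3 E
3 80/113 16/25 96/2825 -40/113 -7 3 N
4 160/241 160/97 -11520/23377 -80/241 -7 2 E
5 4/5 40/53 6/265 -2/5 -8 2 N
6 32/41 160/73 -2112/2993 -16/41 -8 1 E
final -9 1 N

n=0: pose=(-7,4,W); sL=160/121, sR=160/289; mL=13440/34969, mR=-80/121; mL+mR=-80/289 → advance -1; mR−mL=-36560/34969 → turn -1·90°
n=1: pose=(-6,4,N); sL=5/8, sR=40/73; mL=45/1168, mR=-5/16; mL+mR=-20/73 → advance -1; mR−mL=-205/584 → turn -1·90°
n=2: pose=(-6,3,E); sL=160/281, sR=32/25; mL=-2496/7025, mR=-80/281; mL+mR=-16/25 → advance -1; mR−mL=496/7025 → turn +1·90°
n=3: pose=(-7,3,N); sL=80/113, sR=16/25; mL=96/2825, mR=-40/113; mL+mR=-8/25 → advance -1; mR−mL=-1096/2825 → turn -1·90°
n=4: pose=(-7,2,E); sL=160/241, sR=160/97; mL=-11520/23377, mR=-80/241; mL+mR=-80/97 → advance -1; mR−mL=3760/23377 → turn +1·90°
n=5: pose=(-8,2,N); sL=4/5, sR=40/53; mL=6/265, mR=-2/5; mL+mR=-20/53 → advance -1; mR−mL=-112/265 → turn -1·90°
n=6: pose=(-8,1,E); sL=32/41, sR=160/73; mL=-2112/2993, mR=-16/41; mL+mR=-80/73 → advance -1; mR−mL=944/2993 → turn +1·90°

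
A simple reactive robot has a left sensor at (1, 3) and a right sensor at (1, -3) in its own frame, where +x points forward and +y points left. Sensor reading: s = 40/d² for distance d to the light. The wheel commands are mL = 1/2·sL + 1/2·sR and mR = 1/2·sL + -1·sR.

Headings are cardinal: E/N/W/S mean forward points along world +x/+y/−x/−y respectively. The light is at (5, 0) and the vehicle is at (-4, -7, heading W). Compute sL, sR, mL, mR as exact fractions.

1/5 10/29 79/290 -71/290

left sensor world pos  = (-5, -10); dL² = 200
right sensor world pos = (-5, -4); dR² = 116
sL = 40/200 = 1/5
sR = 40/116 = 10/29
mL = 1/2·sL + 1/2·sR = 79/290
mR = 1/2·sL + -1·sR = -71/290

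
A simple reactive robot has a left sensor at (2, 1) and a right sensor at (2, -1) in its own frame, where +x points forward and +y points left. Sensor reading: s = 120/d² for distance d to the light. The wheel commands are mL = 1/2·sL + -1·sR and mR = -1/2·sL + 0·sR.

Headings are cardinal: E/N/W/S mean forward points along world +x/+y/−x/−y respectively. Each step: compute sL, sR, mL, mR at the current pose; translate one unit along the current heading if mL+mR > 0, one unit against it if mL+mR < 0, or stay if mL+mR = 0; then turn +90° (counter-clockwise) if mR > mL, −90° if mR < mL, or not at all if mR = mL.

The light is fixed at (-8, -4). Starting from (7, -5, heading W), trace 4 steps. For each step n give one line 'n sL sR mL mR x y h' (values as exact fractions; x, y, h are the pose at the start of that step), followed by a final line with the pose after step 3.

0 120/173 120/169 -10620/29237 -60/173 7 -5 W
1 60/149 20/39 -1810/5811 -30/149 8 -5 S
2 24/65 24/65 -12/65 -12/65 8 -4 E
3 12/29 12/29 -6/29 -6/29 7 -4 E
final 6 -4 E

n=0: pose=(7,-5,W); sL=120/173, sR=120/169; mL=-10620/29237, mR=-60/173; mL+mR=-120/169 → advance -1; mR−mL=480/29237 → turn +1·90°
n=1: pose=(8,-5,S); sL=60/149, sR=20/39; mL=-1810/5811, mR=-30/149; mL+mR=-20/39 → advance -1; mR−mL=640/5811 → turn +1·90°
n=2: pose=(8,-4,E); sL=24/65, sR=24/65; mL=-12/65, mR=-12/65; mL+mR=-24/65 → advance -1; mR−mL=0 → turn +0·90°
n=3: pose=(7,-4,E); sL=12/29, sR=12/29; mL=-6/29, mR=-6/29; mL+mR=-12/29 → advance -1; mR−mL=0 → turn +0·90°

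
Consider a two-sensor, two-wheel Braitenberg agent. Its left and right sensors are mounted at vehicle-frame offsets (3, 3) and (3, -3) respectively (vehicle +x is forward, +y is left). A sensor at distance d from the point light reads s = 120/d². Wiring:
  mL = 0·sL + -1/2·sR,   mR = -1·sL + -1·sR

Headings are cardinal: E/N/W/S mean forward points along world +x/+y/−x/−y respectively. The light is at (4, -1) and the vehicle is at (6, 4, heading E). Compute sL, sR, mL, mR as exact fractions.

120/89 120/29 -60/29 -14160/2581

left sensor world pos  = (9, 7); dL² = 89
right sensor world pos = (9, 1); dR² = 29
sL = 120/89 = 120/89
sR = 120/29 = 120/29
mL = 0·sL + -1/2·sR = -60/29
mR = -1·sL + -1·sR = -14160/2581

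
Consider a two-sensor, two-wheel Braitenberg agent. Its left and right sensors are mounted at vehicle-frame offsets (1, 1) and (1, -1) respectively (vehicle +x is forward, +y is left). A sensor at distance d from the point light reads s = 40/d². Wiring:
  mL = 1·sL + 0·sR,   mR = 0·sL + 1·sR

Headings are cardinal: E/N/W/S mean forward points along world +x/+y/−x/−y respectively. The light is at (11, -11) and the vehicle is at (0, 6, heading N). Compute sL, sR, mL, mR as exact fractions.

left sensor world pos  = (-1, 7); dL² = 468
right sensor world pos = (1, 7); dR² = 424
sL = 40/468 = 10/117
sR = 40/424 = 5/53
mL = 1·sL + 0·sR = 10/117
mR = 0·sL + 1·sR = 5/53

10/117 5/53 10/117 5/53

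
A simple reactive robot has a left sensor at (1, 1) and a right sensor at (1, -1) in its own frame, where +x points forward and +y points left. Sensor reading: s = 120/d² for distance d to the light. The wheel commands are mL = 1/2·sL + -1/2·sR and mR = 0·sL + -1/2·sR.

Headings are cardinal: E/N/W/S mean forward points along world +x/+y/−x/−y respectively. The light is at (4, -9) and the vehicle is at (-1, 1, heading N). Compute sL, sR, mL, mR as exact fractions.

left sensor world pos  = (-2, 2); dL² = 157
right sensor world pos = (0, 2); dR² = 137
sL = 120/157 = 120/157
sR = 120/137 = 120/137
mL = 1/2·sL + -1/2·sR = -1200/21509
mR = 0·sL + -1/2·sR = -60/137

120/157 120/137 -1200/21509 -60/137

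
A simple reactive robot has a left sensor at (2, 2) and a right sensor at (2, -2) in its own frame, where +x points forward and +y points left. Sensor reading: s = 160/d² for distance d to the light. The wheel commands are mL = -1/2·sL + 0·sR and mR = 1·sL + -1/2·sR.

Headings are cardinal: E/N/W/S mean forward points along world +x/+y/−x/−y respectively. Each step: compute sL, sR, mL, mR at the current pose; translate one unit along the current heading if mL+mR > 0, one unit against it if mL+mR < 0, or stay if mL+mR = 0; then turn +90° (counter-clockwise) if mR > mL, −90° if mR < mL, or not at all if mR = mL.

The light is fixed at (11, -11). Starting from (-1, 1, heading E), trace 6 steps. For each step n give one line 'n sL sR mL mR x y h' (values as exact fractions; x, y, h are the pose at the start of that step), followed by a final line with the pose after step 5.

n=0: pose=(-1,1,E); sL=20/37, sR=4/5; mL=-10/37, mR=26/185; mL+mR=-24/185 → advance -1; mR−mL=76/185 → turn +1·90°
n=1: pose=(-2,1,N); sL=160/421, sR=160/317; mL=-80/421, mR=17040/133457; mL+mR=-8320/133457 → advance -1; mR−mL=42400/133457 → turn +1·90°
n=2: pose=(-2,0,W); sL=80/153, sR=80/197; mL=-40/153, mR=9640/30141; mL+mR=1760/30141 → advance +1; mR−mL=5840/10047 → turn +1·90°
n=3: pose=(-3,0,S); sL=32/45, sR=160/337; mL=-16/45, mR=7184/15165; mL+mR=1792/15165 → advance +1; mR−mL=4192/5055 → turn +1·90°
n=4: pose=(-3,-1,E); sL=5/9, sR=10/13; mL=-5/18, mR=20/117; mL+mR=-25/234 → advance -1; mR−mL=35/78 → turn +1·90°
n=5: pose=(-4,-1,N); sL=160/433, sR=160/313; mL=-80/433, mR=15440/135529; mL+mR=-9600/135529 → advance -1; mR−mL=40480/135529 → turn +1·90°

0 20/37 4/5 -10/37 26/185 -1 1 E
1 160/421 160/317 -80/421 17040/133457 -2 1 N
2 80/153 80/197 -40/153 9640/30141 -2 0 W
3 32/45 160/337 -16/45 7184/15165 -3 0 S
4 5/9 10/13 -5/18 20/117 -3 -1 E
5 160/433 160/313 -80/433 15440/135529 -4 -1 N
final -4 -2 W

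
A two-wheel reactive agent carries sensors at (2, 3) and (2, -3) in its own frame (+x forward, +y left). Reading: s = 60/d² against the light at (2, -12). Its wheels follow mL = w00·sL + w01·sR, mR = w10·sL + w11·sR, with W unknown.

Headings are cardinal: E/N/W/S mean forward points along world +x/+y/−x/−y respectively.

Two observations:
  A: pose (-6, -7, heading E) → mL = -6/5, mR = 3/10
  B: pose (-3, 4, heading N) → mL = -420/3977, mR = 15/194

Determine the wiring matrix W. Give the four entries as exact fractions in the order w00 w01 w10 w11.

obs A: pose=(-6,-7,E) → sL=3/5, sR=3/2, mL=-6/5, mR=3/10
obs B: pose=(-3,4,N) → sL=15/97, sR=15/82, mL=-420/3977, mR=15/194
sensor matrix S = [[3/5, 3/2], [15/97, 15/82]]; det S = -486/3977
solve [mL_A; mL_B] = S·[w00; w01] and [mR_A; mR_B] = S·[w10; w11]:
  w00 = 1/2, w01 = -1, w10 = 1/2, w11 = 0

1/2 -1 1/2 0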